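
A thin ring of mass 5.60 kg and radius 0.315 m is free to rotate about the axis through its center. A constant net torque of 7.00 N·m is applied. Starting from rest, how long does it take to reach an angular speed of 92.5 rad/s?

t ≈ 7.34 s

I = MR² = (5.60)(0.315)² = 0.5557 kg·m².
α = τ/I = 7.00/0.5557 = 12.60 rad/s².
ω = αt ⇒ t = ω/α = 92.5/12.60 = 7.343 s.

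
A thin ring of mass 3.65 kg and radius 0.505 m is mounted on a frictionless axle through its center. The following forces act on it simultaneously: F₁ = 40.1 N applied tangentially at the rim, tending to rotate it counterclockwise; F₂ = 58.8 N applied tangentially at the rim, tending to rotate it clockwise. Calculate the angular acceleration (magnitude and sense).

α ≈ 10.1 rad/s², clockwise

I = MR² = (3.65)(0.505)² = 0.9308 kg·m².
Taking counterclockwise as positive: τ₁ = +(40.1)(0.505) = +20.25 N·m; τ₂ = −(58.8)(0.505) = −29.69 N·m.
Net torque τ = -9.443 N·m.
α = τ/I = -9.443/0.9308 = -10.15 rad/s².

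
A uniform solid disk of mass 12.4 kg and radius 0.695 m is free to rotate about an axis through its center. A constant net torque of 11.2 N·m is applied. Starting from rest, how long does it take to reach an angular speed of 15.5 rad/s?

I = ½MR² = (1/2)(12.4)(0.695)² = 2.995 kg·m².
α = τ/I = 11.2/2.995 = 3.740 rad/s².
ω = αt ⇒ t = ω/α = 15.5/3.740 = 4.145 s.

t ≈ 4.14 s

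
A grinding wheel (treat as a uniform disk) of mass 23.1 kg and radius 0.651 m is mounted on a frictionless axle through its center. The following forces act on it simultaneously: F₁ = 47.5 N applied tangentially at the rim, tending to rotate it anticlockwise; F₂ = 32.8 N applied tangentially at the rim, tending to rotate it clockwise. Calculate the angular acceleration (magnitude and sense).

α ≈ 1.96 rad/s², anticlockwise

I = ½MR² = (1/2)(23.1)(0.651)² = 4.895 kg·m².
Taking anticlockwise as positive: τ₁ = +(47.5)(0.651) = +30.92 N·m; τ₂ = −(32.8)(0.651) = −21.35 N·m.
Net torque τ = 9.570 N·m.
α = τ/I = 9.570/4.895 = 1.955 rad/s².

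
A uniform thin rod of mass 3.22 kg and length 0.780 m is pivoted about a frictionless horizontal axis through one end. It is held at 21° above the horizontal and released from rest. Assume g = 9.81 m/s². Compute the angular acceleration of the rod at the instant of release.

α ≈ 17.6 rad/s²

About the pivot, I = (1/3)ML² = (1/3)(3.22)(0.780)² = 0.6530 kg·m².
The weight acts at the center, a distance L/2 = 0.3900 m from the pivot; τ = Mg(L/2) cos 21° = 11.50 N·m.
α = τ/I = 11.50/0.6530 = 17.61 rad/s².
(Equivalently α = (3g/(2L)) cos 21° = 17.61 rad/s².)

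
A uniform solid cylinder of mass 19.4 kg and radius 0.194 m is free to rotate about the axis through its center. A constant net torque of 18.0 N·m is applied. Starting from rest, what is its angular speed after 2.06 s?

ω ≈ 102 rad/s

I = ½MR² = (1/2)(19.4)(0.194)² = 0.3651 kg·m².
α = τ/I = 18.0/0.3651 = 49.31 rad/s².
ω = ω₀ + αt = 0 + (49.31)(2.06) = 101.6 rad/s.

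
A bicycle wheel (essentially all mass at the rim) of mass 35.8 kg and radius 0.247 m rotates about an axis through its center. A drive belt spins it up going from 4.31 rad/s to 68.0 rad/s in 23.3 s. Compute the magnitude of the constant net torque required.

τ ≈ 5.97 N·m

I = MR² = (35.8)(0.247)² = 2.184 kg·m².
α = Δω/Δt = (68.0 − 4.31)/23.3 = 2.733 rad/s².
τ = Iα = (2.184)(2.733) = 5.970 N·m.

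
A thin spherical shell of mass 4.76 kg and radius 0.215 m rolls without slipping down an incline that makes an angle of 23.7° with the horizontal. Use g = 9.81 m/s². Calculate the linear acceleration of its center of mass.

a ≈ 2.37 m/s²

Translation along the incline: Mg sinθ − f = Ma.
Rotation about the center: fR = Iα with I = (2/3)MR². No-slip gives a = αR, so f = (I/R²)a = (2/3)M a.
Substituting: Mg sinθ = (1 + 0.6667)Ma, so a = g sinθ/(1 + 0.6667) = (9.81) sin 23.7° / 1.667 = 2.366 m/s².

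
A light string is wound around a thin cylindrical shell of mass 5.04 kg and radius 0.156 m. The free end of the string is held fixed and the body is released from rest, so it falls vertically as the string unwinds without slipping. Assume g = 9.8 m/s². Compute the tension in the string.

Translation: Mg − T = Ma. Rotation about the center: TR = Iα with I = MR².
With a = αR: T = (I/R²)a = M a, so Mg = (1 + 1.000)Ma.
a = g/(1 + 1.000) = 9.8/2.000 = 4.900 m/s².
T = 1.000·M·a = (1.000)(5.04)(4.900) = 24.70 N.

T ≈ 24.7 N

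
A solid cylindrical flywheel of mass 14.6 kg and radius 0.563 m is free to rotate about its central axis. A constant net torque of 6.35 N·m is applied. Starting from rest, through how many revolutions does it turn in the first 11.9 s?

I = ½MR² = (1/2)(14.6)(0.563)² = 2.314 kg·m².
α = τ/I = 6.35/2.314 = 2.744 rad/s².
θ = ½αt² = ½(2.744)(11.9)² = 194.3 rad.
Revolutions = θ/(2π) = 30.93.

≈ 30.9 revolutions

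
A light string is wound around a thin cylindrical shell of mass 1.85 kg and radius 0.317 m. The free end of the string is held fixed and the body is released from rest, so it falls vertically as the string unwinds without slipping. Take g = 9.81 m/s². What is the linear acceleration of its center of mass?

Translation: Mg − T = Ma. Rotation about the center: TR = Iα with I = MR².
With a = αR: T = (I/R²)a = M a, so Mg = (1 + 1.000)Ma.
a = g/(1 + 1.000) = 9.81/2.000 = 4.905 m/s².

a ≈ 4.91 m/s²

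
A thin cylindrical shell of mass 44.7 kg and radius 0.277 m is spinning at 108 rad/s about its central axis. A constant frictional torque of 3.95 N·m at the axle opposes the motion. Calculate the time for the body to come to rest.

t ≈ 93.8 s

I = MR² = (44.7)(0.277)² = 3.430 kg·m².
The net torque has magnitude 3.95 N·m, opposing ω.
|α| = τ/I = 3.950/3.430 = 1.152 rad/s² (deceleration).
0 = ω₀ − |α|t ⇒ t = ω₀/|α| = 108/1.152 = 93.78 s.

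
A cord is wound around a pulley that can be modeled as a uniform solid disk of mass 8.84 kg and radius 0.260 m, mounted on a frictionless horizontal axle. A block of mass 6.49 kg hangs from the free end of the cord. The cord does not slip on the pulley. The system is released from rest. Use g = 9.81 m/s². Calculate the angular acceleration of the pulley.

α ≈ 22.4 rad/s²

I = ½MR² = (1/2)(8.84)(0.260)² = 0.2988 kg·m².
Block: mg − T = ma. Pulley: TR = Iα. No-slip: a = αR, so T = (I/R²)a = 4.420·a.
Then mg = (m + 4.420)a, so a = (6.49)(9.81)/(6.49 + 4.420) = 5.836 m/s².
α = a/R = 5.836/0.260 = 22.44 rad/s².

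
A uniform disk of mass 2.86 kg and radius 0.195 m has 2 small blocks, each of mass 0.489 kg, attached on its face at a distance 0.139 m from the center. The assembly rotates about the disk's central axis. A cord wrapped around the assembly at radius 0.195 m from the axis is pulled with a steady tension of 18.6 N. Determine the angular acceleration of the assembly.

I_disk = ½MR² = ½(2.86)(0.195)² = 0.05438 kg·m².
I_blocks = 2·m·r² = 2(0.489)(0.139)² = 0.01890 kg·m².
Total I = 0.07327 kg·m².
τ = F r = (18.6)(0.195) = 3.627 N·m.
α = τ/I = 3.627/0.07327 = 49.50 rad/s².

α ≈ 49.5 rad/s²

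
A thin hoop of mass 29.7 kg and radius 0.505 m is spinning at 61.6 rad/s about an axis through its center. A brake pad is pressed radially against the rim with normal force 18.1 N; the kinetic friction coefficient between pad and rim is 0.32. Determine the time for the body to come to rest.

t ≈ 160 s

I = MR² = (29.7)(0.505)² = 7.574 kg·m².
Friction force f = μN = (0.32)(18.1) = 5.792 N at the rim; torque magnitude τ = fR = 2.925 N·m, opposing ω.
|α| = τ/I = 2.925/7.574 = 0.3862 rad/s² (deceleration).
0 = ω₀ − |α|t ⇒ t = ω₀/|α| = 61.6/0.3862 = 159.5 s.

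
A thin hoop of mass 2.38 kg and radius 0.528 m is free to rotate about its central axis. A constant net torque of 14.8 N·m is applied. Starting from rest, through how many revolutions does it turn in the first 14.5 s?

I = MR² = (2.38)(0.528)² = 0.6635 kg·m².
α = τ/I = 14.8/0.6635 = 22.31 rad/s².
θ = ½αt² = ½(22.31)(14.5)² = 2345 rad.
Revolutions = θ/(2π) = 373.2.

≈ 373 revolutions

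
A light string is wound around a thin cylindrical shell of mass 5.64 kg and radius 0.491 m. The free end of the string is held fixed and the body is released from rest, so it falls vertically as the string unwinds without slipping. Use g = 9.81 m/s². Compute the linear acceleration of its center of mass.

Translation: Mg − T = Ma. Rotation about the center: TR = Iα with I = MR².
With a = αR: T = (I/R²)a = M a, so Mg = (1 + 1.000)Ma.
a = g/(1 + 1.000) = 9.81/2.000 = 4.905 m/s².

a ≈ 4.91 m/s²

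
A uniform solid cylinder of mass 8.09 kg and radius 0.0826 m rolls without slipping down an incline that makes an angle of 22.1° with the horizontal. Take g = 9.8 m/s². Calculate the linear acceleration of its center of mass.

a ≈ 2.46 m/s²

Translation along the incline: Mg sinθ − f = Ma.
Rotation about the center: fR = Iα with I = ½MR². No-slip gives a = αR, so f = (I/R²)a = (1/2)M a.
Substituting: Mg sinθ = (1 + 0.5000)Ma, so a = g sinθ/(1 + 0.5000) = (9.8) sin 22.1° / 1.500 = 2.458 m/s².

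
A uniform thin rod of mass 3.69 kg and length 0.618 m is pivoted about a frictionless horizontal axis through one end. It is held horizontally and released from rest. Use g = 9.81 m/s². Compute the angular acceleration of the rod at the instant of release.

About the pivot, I = (1/3)ML² = (1/3)(3.69)(0.618)² = 0.4698 kg·m².
The weight acts at the center, a distance L/2 = 0.3090 m from the pivot; τ = Mg(L/2) = 11.19 N·m.
α = τ/I = 11.19/0.4698 = 23.81 rad/s².

α ≈ 23.8 rad/s²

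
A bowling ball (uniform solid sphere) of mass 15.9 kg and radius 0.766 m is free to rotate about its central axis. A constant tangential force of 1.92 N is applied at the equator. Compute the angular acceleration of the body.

α ≈ 0.394 rad/s²

I = (2/5)MR² = (2/5)(15.9)(0.766)² = 3.732 kg·m².
τ = F R = (1.92)(0.766) = 1.471 N·m.
Newton's second law for rotation, τ = Iα, gives α = τ/I = 1.471/3.732 = 0.3941 rad/s².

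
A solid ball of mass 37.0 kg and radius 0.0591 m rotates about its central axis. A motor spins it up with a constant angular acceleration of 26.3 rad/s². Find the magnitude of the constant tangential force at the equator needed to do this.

I = (2/5)MR² = (2/5)(37.0)(0.0591)² = 0.05169 kg·m².
The required torque is τ = Iα = (0.05169)(26.30) = 1.360 N·m.
A tangential force at the equator gives τ = FR, so F = τ/R = 1.360/0.0591 = 23.00 N.

F ≈ 23.0 N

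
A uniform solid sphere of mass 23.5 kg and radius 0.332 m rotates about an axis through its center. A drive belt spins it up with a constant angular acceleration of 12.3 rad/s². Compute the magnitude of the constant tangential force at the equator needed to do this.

I = (2/5)MR² = (2/5)(23.5)(0.332)² = 1.036 kg·m².
The required torque is τ = Iα = (1.036)(12.30) = 12.74 N·m.
A tangential force at the equator gives τ = FR, so F = τ/R = 12.74/0.332 = 38.39 N.

F ≈ 38.4 N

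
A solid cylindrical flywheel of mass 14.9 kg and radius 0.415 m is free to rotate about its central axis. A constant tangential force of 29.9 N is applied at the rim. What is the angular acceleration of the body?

α ≈ 9.67 rad/s²

I = ½MR² = (1/2)(14.9)(0.415)² = 1.283 kg·m².
τ = F R = (29.9)(0.415) = 12.41 N·m.
Newton's second law for rotation, τ = Iα, gives α = τ/I = 12.41/1.283 = 9.671 rad/s².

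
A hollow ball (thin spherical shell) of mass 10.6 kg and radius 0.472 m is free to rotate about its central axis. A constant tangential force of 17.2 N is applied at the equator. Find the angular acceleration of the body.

α ≈ 5.16 rad/s²

I = (2/3)MR² = (2/3)(10.6)(0.472)² = 1.574 kg·m².
τ = F R = (17.2)(0.472) = 8.118 N·m.
Newton's second law for rotation, τ = Iα, gives α = τ/I = 8.118/1.574 = 5.157 rad/s².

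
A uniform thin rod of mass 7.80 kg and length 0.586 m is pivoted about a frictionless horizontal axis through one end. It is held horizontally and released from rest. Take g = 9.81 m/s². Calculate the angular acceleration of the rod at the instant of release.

About the pivot, I = (1/3)ML² = (1/3)(7.80)(0.586)² = 0.8928 kg·m².
The weight acts at the center, a distance L/2 = 0.2930 m from the pivot; τ = Mg(L/2) = 22.42 N·m.
α = τ/I = 22.42/0.8928 = 25.11 rad/s².

α ≈ 25.1 rad/s²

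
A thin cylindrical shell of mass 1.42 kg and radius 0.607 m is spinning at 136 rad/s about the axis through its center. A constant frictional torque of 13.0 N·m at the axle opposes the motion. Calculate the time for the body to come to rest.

t ≈ 5.47 s

I = MR² = (1.42)(0.607)² = 0.5232 kg·m².
The net torque has magnitude 13.0 N·m, opposing ω.
|α| = τ/I = 13.00/0.5232 = 24.85 rad/s² (deceleration).
0 = ω₀ − |α|t ⇒ t = ω₀/|α| = 136/24.85 = 5.473 s.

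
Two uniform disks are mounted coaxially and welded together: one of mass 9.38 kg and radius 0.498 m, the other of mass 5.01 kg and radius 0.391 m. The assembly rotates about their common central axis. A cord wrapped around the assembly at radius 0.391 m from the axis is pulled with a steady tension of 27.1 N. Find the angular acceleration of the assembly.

I = ½M₁R₁² + ½M₂R₂² = ½(9.38)(0.498)² + ½(5.01)(0.391)² = 1.546 kg·m².
τ = F r = (27.1)(0.391) = 10.60 N·m.
α = τ/I = 10.60/1.546 = 6.853 rad/s².

α ≈ 6.85 rad/s²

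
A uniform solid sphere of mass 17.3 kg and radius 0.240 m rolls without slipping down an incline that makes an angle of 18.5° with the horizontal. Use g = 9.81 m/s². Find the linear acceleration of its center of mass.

a ≈ 2.22 m/s²

Translation along the incline: Mg sinθ − f = Ma.
Rotation about the center: fR = Iα with I = (2/5)MR². No-slip gives a = αR, so f = (I/R²)a = (2/5)M a.
Substituting: Mg sinθ = (1 + 0.4000)Ma, so a = g sinθ/(1 + 0.4000) = (9.81) sin 18.5° / 1.400 = 2.223 m/s².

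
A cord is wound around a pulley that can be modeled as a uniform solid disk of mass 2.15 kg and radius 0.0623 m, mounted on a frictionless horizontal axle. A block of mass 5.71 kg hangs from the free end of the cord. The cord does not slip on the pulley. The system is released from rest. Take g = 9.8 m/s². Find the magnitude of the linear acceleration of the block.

I = ½MR² = (1/2)(2.15)(0.0623)² = 0.004172 kg·m².
Block: mg − T = ma. Pulley: TR = Iα. No-slip: a = αR, so T = (I/R²)a = 1.075·a.
Then mg = (m + 1.075)a, so a = (5.71)(9.8)/(5.71 + 1.075) = 8.247 m/s².

a ≈ 8.25 m/s²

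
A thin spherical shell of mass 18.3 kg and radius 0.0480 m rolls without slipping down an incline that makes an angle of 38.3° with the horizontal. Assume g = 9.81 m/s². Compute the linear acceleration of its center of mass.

Translation along the incline: Mg sinθ − f = Ma.
Rotation about the center: fR = Iα with I = (2/3)MR². No-slip gives a = αR, so f = (I/R²)a = (2/3)M a.
Substituting: Mg sinθ = (1 + 0.6667)Ma, so a = g sinθ/(1 + 0.6667) = (9.81) sin 38.3° / 1.667 = 3.648 m/s².

a ≈ 3.65 m/s²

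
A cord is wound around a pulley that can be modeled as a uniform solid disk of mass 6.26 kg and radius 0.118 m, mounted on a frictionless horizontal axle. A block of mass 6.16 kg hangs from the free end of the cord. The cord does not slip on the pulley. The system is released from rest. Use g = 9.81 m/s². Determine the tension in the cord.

I = ½MR² = (1/2)(6.26)(0.118)² = 0.04358 kg·m².
Block: mg − T = ma. Pulley: TR = Iα. No-slip: a = αR, so T = (I/R²)a = 3.130·a.
Then mg = (m + 3.130)a, so a = (6.16)(9.81)/(6.16 + 3.130) = 6.505 m/s².
T = 3.130·a = 20.36 N.

T ≈ 20.4 N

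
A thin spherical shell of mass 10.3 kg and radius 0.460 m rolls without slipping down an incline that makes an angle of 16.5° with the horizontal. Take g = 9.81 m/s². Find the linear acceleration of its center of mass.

a ≈ 1.67 m/s²

Translation along the incline: Mg sinθ − f = Ma.
Rotation about the center: fR = Iα with I = (2/3)MR². No-slip gives a = αR, so f = (I/R²)a = (2/3)M a.
Substituting: Mg sinθ = (1 + 0.6667)Ma, so a = g sinθ/(1 + 0.6667) = (9.81) sin 16.5° / 1.667 = 1.672 m/s².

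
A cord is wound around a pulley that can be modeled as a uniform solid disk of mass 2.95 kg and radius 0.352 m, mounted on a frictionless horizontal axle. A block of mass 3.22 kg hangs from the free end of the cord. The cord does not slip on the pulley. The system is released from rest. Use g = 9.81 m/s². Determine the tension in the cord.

I = ½MR² = (1/2)(2.95)(0.352)² = 0.1828 kg·m².
Block: mg − T = ma. Pulley: TR = Iα. No-slip: a = αR, so T = (I/R²)a = 1.475·a.
Then mg = (m + 1.475)a, so a = (3.22)(9.81)/(3.22 + 1.475) = 6.728 m/s².
T = 1.475·a = 9.924 N.

T ≈ 9.92 N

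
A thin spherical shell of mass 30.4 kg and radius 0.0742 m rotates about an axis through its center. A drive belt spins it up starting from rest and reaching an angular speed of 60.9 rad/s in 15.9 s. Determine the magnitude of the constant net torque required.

I = (2/3)MR² = (2/3)(30.4)(0.0742)² = 0.1116 kg·m².
α = Δω/Δt = (60.9 − 0)/15.9 = 3.830 rad/s².
τ = Iα = (0.1116)(3.830) = 0.4274 N·m.

τ ≈ 0.427 N·m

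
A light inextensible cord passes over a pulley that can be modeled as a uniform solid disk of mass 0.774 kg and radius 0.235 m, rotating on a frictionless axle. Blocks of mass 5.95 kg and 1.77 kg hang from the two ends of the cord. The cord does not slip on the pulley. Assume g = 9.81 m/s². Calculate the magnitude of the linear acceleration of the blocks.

a ≈ 5.06 m/s²

I = ½MR² = (1/2)(0.774)(0.235)² = 0.02137 kg·m².
Heavier block: m₁g − T₁ = m₁a. Lighter block: T₂ − m₂g = m₂a.
Pulley: (T₁ − T₂)R = Iα = I(a/R), so T₁ − T₂ = (I/R²)a = (1/2)M_p a = 0.3870·a.
Adding the three: (m₁ − m₂)g = (m₁ + m₂ + 0.3870)a, so a = (5.95 − 1.77)(9.81)/(5.95 + 1.77 + 0.3870) = 5.058 m/s².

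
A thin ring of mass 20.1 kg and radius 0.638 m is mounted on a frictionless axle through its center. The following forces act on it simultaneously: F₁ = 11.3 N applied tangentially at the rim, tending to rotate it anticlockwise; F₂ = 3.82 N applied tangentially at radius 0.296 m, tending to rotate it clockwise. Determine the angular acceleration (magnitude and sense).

I = MR² = (20.1)(0.638)² = 8.182 kg·m².
Taking anticlockwise as positive: τ₁ = +(11.3)(0.638) = +7.209 N·m; τ₂ = −(3.82)(0.296) = −1.131 N·m.
Net torque τ = 6.079 N·m.
α = τ/I = 6.079/8.182 = 0.7430 rad/s².

α ≈ 0.743 rad/s², anticlockwise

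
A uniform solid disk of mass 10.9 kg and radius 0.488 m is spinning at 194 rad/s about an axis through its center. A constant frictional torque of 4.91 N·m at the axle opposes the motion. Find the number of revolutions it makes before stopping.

≈ 792 revolutions

I = ½MR² = (1/2)(10.9)(0.488)² = 1.298 kg·m².
The net torque has magnitude 4.91 N·m, opposing ω.
|α| = τ/I = 4.910/1.298 = 3.783 rad/s² (deceleration).
ω² = ω₀² − 2|α|θ with ω = 0 ⇒ θ = ω₀²/(2|α|) = 4974 rad = 791.7 rev.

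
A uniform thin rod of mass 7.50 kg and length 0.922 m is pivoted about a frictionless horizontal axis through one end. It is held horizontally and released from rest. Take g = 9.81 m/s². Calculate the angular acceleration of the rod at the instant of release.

About the pivot, I = (1/3)ML² = (1/3)(7.50)(0.922)² = 2.125 kg·m².
The weight acts at the center, a distance L/2 = 0.4610 m from the pivot; τ = Mg(L/2) = 33.92 N·m.
α = τ/I = 33.92/2.125 = 15.96 rad/s².

α ≈ 16.0 rad/s²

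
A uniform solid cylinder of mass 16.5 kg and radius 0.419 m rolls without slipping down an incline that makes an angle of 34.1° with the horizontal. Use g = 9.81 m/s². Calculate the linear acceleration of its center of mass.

a ≈ 3.67 m/s²

Translation along the incline: Mg sinθ − f = Ma.
Rotation about the center: fR = Iα with I = ½MR². No-slip gives a = αR, so f = (I/R²)a = (1/2)M a.
Substituting: Mg sinθ = (1 + 0.5000)Ma, so a = g sinθ/(1 + 0.5000) = (9.81) sin 34.1° / 1.500 = 3.667 m/s².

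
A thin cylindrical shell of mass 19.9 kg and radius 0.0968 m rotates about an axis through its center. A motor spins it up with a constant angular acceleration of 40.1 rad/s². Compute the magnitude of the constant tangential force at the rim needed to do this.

F ≈ 77.2 N

I = MR² = (19.9)(0.0968)² = 0.1865 kg·m².
The required torque is τ = Iα = (0.1865)(40.10) = 7.477 N·m.
A tangential force at the rim gives τ = FR, so F = τ/R = 7.477/0.0968 = 77.25 N.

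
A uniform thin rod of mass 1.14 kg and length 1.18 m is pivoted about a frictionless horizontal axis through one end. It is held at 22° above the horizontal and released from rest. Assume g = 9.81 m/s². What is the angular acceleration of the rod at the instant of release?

α ≈ 11.6 rad/s²

About the pivot, I = (1/3)ML² = (1/3)(1.14)(1.18)² = 0.5291 kg·m².
The weight acts at the center, a distance L/2 = 0.5900 m from the pivot; τ = Mg(L/2) cos 22° = 6.118 N·m.
α = τ/I = 6.118/0.5291 = 11.56 rad/s².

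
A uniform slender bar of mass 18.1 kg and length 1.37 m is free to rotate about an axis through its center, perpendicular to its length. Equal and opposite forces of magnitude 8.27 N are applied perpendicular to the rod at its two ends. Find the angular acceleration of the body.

α ≈ 4.00 rad/s²

I = (1/12)ML² = (1/12)(18.1)(1.37)² = 2.831 kg·m².
The couple gives τ = F·(L/2) + F·(L/2) = F L = (8.27)(1.37) = 11.33 N·m.
Newton's second law for rotation, τ = Iα, gives α = τ/I = 11.33/2.831 = 4.002 rad/s².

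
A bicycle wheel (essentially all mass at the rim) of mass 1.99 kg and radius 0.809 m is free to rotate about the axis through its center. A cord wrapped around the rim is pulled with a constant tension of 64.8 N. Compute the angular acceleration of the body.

I = MR² = (1.99)(0.809)² = 1.302 kg·m².
τ = F R = (64.8)(0.809) = 52.42 N·m.
From τ = Iα: α = 52.42/1.302 = 40.25 rad/s².

α ≈ 40.3 rad/s²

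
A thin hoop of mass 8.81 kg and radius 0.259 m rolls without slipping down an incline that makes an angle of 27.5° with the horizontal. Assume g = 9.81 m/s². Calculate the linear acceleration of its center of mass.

Translation along the incline: Mg sinθ − f = Ma.
Rotation about the center: fR = Iα with I = MR². No-slip gives a = αR, so f = (I/R²)a = M a.
Substituting: Mg sinθ = (1 + 1.000)Ma, so a = g sinθ/(1 + 1.000) = (9.81) sin 27.5° / 2.000 = 2.265 m/s².

a ≈ 2.26 m/s²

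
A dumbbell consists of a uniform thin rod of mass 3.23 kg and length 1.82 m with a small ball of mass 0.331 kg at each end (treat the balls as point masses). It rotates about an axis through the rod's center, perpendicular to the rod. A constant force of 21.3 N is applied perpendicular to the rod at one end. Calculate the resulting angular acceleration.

α ≈ 13.5 rad/s²

I_rod = (1/12)ML² = (1/12)(3.23)(1.82)² = 0.8916 kg·m².
I_balls = 2·m·(L/2)² = 2(0.331)(0.9100)² = 0.5482 kg·m².
Total I = 1.440 kg·m².
τ = F·(L/2) = (21.3)(0.910) = 19.38 N·m.
α = τ/I = 19.38/1.440 = 13.46 rad/s².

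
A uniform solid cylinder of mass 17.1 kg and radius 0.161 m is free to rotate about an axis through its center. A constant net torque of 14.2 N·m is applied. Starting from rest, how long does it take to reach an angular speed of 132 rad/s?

I = ½MR² = (1/2)(17.1)(0.161)² = 0.2216 kg·m².
α = τ/I = 14.2/0.2216 = 64.07 rad/s².
ω = αt ⇒ t = ω/α = 132/64.07 = 2.060 s.

t ≈ 2.06 s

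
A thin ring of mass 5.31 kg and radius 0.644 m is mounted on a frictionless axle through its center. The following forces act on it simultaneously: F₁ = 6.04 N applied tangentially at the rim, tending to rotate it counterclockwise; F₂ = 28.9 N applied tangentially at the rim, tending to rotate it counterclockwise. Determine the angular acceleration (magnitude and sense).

α ≈ 10.2 rad/s², counterclockwise

I = MR² = (5.31)(0.644)² = 2.202 kg·m².
Taking counterclockwise as positive: τ₁ = +(6.04)(0.644) = +3.890 N·m; τ₂ = +(28.9)(0.644) = +18.61 N·m.
Net torque τ = 22.50 N·m.
α = τ/I = 22.50/2.202 = 10.22 rad/s².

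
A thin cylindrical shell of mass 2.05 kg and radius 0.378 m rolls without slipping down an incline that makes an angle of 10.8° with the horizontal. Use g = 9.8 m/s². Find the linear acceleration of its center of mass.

Translation along the incline: Mg sinθ − f = Ma.
Rotation about the center: fR = Iα with I = MR². No-slip gives a = αR, so f = (I/R²)a = M a.
Substituting: Mg sinθ = (1 + 1.000)Ma, so a = g sinθ/(1 + 1.000) = (9.8) sin 10.8° / 2.000 = 0.9182 m/s².

a ≈ 0.918 m/s²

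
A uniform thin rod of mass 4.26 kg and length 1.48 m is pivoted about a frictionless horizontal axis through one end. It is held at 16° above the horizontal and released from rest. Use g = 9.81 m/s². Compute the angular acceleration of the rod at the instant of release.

α ≈ 9.56 rad/s²

About the pivot, I = (1/3)ML² = (1/3)(4.26)(1.48)² = 3.110 kg·m².
The weight acts at the center, a distance L/2 = 0.7400 m from the pivot; τ = Mg(L/2) cos 16° = 29.73 N·m.
α = τ/I = 29.73/3.110 = 9.557 rad/s².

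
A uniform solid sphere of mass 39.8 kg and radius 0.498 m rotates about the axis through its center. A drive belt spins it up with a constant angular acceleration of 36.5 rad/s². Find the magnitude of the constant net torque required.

I = (2/5)MR² = (2/5)(39.8)(0.498)² = 3.948 kg·m².
τ = Iα = (3.948)(36.50) = 144.1 N·m.

τ ≈ 144 N·m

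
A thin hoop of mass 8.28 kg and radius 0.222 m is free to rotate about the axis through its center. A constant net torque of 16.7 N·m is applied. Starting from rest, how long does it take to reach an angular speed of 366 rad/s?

I = MR² = (8.28)(0.222)² = 0.4081 kg·m².
α = τ/I = 16.7/0.4081 = 40.92 rad/s².
ω = αt ⇒ t = ω/α = 366/40.92 = 8.943 s.

t ≈ 8.94 s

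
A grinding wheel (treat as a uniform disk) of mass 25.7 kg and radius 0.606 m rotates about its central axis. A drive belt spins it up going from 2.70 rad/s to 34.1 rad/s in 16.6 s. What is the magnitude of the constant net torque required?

τ ≈ 8.93 N·m

I = ½MR² = (1/2)(25.7)(0.606)² = 4.719 kg·m².
α = Δω/Δt = (34.1 − 2.70)/16.6 = 1.892 rad/s².
τ = Iα = (4.719)(1.892) = 8.926 N·m.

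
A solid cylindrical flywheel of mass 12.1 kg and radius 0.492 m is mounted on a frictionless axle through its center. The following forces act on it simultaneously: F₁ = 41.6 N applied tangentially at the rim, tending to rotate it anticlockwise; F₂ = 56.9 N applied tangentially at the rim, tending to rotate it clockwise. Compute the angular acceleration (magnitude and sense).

α ≈ 5.14 rad/s², clockwise

I = ½MR² = (1/2)(12.1)(0.492)² = 1.464 kg·m².
Taking anticlockwise as positive: τ₁ = +(41.6)(0.492) = +20.47 N·m; τ₂ = −(56.9)(0.492) = −27.99 N·m.
Net torque τ = -7.528 N·m.
α = τ/I = -7.528/1.464 = -5.140 rad/s².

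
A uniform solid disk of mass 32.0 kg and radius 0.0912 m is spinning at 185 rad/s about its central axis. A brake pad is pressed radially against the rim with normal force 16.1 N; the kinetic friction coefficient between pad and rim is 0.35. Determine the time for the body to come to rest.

t ≈ 47.9 s

I = ½MR² = (1/2)(32.0)(0.0912)² = 0.1331 kg·m².
Friction force f = μN = (0.35)(16.1) = 5.635 N at the rim; torque magnitude τ = fR = 0.5139 N·m, opposing ω.
|α| = τ/I = 0.5139/0.1331 = 3.862 rad/s² (deceleration).
0 = ω₀ − |α|t ⇒ t = ω₀/|α| = 185/3.862 = 47.91 s.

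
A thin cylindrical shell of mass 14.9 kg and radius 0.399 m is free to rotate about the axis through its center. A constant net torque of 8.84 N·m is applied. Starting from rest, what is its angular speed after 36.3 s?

ω ≈ 135 rad/s

I = MR² = (14.9)(0.399)² = 2.372 kg·m².
α = τ/I = 8.84/2.372 = 3.727 rad/s².
ω = ω₀ + αt = 0 + (3.727)(36.3) = 135.3 rad/s.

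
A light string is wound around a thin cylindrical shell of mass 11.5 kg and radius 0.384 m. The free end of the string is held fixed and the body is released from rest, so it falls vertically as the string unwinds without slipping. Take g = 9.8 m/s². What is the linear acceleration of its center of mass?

a ≈ 4.90 m/s²

Translation: Mg − T = Ma. Rotation about the center: TR = Iα with I = MR².
With a = αR: T = (I/R²)a = M a, so Mg = (1 + 1.000)Ma.
a = g/(1 + 1.000) = 9.8/2.000 = 4.900 m/s².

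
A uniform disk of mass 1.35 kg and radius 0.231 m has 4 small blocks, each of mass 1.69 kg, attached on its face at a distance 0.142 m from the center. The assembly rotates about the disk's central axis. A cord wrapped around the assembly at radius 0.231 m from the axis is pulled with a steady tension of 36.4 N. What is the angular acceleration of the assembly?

I_disk = ½MR² = ½(1.35)(0.231)² = 0.03602 kg·m².
I_blocks = 4·m·r² = 4(1.69)(0.142)² = 0.1363 kg·m².
Total I = 0.1723 kg·m².
τ = F r = (36.4)(0.231) = 8.408 N·m.
α = τ/I = 8.408/0.1723 = 48.79 rad/s².

α ≈ 48.8 rad/s²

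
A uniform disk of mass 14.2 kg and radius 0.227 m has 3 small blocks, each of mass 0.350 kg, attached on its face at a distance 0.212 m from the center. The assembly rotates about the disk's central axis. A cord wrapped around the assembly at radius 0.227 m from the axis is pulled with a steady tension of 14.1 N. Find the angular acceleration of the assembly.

α ≈ 7.75 rad/s²

I_disk = ½MR² = ½(14.2)(0.227)² = 0.3659 kg·m².
I_blocks = 3·m·r² = 3(0.350)(0.212)² = 0.04719 kg·m².
Total I = 0.4130 kg·m².
τ = F r = (14.1)(0.227) = 3.201 N·m.
α = τ/I = 3.201/0.4130 = 7.749 rad/s².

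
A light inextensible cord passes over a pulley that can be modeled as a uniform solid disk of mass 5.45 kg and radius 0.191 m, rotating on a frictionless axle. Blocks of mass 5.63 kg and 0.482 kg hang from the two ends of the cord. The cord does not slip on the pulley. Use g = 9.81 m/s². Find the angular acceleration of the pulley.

α ≈ 29.9 rad/s²

I = ½MR² = (1/2)(5.45)(0.191)² = 0.09941 kg·m².
Heavier block: m₁g − T₁ = m₁a. Lighter block: T₂ − m₂g = m₂a.
Pulley: (T₁ − T₂)R = Iα = I(a/R), so T₁ − T₂ = (I/R²)a = (1/2)M_p a = 2.725·a.
Adding the three: (m₁ − m₂)g = (m₁ + m₂ + 2.725)a, so a = (5.63 − 0.482)(9.81)/(5.63 + 0.482 + 2.725) = 5.715 m/s².
α = a/R = 5.715/0.191 = 29.92 rad/s².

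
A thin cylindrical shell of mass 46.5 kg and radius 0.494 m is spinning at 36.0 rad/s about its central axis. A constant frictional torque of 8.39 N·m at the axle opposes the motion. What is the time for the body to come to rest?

t ≈ 48.7 s

I = MR² = (46.5)(0.494)² = 11.35 kg·m².
The net torque has magnitude 8.39 N·m, opposing ω.
|α| = τ/I = 8.390/11.35 = 0.7394 rad/s² (deceleration).
0 = ω₀ − |α|t ⇒ t = ω₀/|α| = 36.0/0.7394 = 48.69 s.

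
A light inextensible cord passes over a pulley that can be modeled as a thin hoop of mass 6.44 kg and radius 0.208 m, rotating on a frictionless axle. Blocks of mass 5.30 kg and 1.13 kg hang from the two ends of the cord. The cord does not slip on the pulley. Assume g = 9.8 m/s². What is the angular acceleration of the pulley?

I = MR² = (6.44)(0.208)² = 0.2786 kg·m².
Heavier block: m₁g − T₁ = m₁a. Lighter block: T₂ − m₂g = m₂a.
Pulley: (T₁ − T₂)R = Iα = I(a/R), so T₁ − T₂ = (I/R²)a = 1·M_p a = 6.440·a.
Adding the three: (m₁ − m₂)g = (m₁ + m₂ + 6.440)a, so a = (5.30 − 1.13)(9.8)/(5.30 + 1.13 + 6.440) = 3.175 m/s².
α = a/R = 3.175/0.208 = 15.27 rad/s².

α ≈ 15.3 rad/s²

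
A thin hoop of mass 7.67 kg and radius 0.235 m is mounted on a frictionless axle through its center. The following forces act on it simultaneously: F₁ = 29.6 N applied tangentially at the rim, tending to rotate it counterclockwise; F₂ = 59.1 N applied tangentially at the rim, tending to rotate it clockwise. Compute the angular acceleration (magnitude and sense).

I = MR² = (7.67)(0.235)² = 0.4236 kg·m².
Taking counterclockwise as positive: τ₁ = +(29.6)(0.235) = +6.956 N·m; τ₂ = −(59.1)(0.235) = −13.89 N·m.
Net torque τ = -6.932 N·m.
α = τ/I = -6.932/0.4236 = -16.37 rad/s².

α ≈ 16.4 rad/s², clockwise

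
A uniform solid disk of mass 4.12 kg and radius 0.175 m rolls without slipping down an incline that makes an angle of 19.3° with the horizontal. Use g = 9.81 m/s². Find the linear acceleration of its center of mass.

a ≈ 2.16 m/s²

Translation along the incline: Mg sinθ − f = Ma.
Rotation about the center: fR = Iα with I = ½MR². No-slip gives a = αR, so f = (I/R²)a = (1/2)M a.
Substituting: Mg sinθ = (1 + 0.5000)Ma, so a = g sinθ/(1 + 0.5000) = (9.81) sin 19.3° / 1.500 = 2.162 m/s².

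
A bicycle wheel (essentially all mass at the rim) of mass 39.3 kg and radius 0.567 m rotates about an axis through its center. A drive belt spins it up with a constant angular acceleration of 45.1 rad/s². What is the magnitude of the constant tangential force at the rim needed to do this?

F ≈ 1000 N

I = MR² = (39.3)(0.567)² = 12.63 kg·m².
The required torque is τ = Iα = (12.63)(45.10) = 569.8 N·m.
A tangential force at the rim gives τ = FR, so F = τ/R = 569.8/0.567 = 1005 N.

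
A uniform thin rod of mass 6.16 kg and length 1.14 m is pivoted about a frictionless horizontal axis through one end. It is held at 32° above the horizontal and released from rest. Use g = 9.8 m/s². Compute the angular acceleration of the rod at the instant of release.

α ≈ 10.9 rad/s²

About the pivot, I = (1/3)ML² = (1/3)(6.16)(1.14)² = 2.669 kg·m².
The weight acts at the center, a distance L/2 = 0.5700 m from the pivot; τ = Mg(L/2) cos 32° = 29.18 N·m.
α = τ/I = 29.18/2.669 = 10.94 rad/s².
(Equivalently α = (3g/(2L)) cos 32° = 10.94 rad/s².)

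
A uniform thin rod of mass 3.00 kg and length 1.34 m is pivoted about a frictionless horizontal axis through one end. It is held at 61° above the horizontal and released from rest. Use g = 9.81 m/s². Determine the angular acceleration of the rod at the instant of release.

α ≈ 5.32 rad/s²

About the pivot, I = (1/3)ML² = (1/3)(3.00)(1.34)² = 1.796 kg·m².
The weight acts at the center, a distance L/2 = 0.6700 m from the pivot; τ = Mg(L/2) cos 61° = 9.560 N·m.
α = τ/I = 9.560/1.796 = 5.324 rad/s².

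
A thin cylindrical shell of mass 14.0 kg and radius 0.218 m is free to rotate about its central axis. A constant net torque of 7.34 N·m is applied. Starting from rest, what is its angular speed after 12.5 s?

I = MR² = (14.0)(0.218)² = 0.6653 kg·m².
α = τ/I = 7.34/0.6653 = 11.03 rad/s².
ω = ω₀ + αt = 0 + (11.03)(12.5) = 137.9 rad/s.

ω ≈ 138 rad/s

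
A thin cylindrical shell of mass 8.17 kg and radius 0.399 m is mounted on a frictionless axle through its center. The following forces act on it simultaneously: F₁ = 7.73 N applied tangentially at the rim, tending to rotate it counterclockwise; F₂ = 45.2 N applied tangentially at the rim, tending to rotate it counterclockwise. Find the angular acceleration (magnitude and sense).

I = MR² = (8.17)(0.399)² = 1.301 kg·m².
Taking counterclockwise as positive: τ₁ = +(7.73)(0.399) = +3.084 N·m; τ₂ = +(45.2)(0.399) = +18.03 N·m.
Net torque τ = 21.12 N·m.
α = τ/I = 21.12/1.301 = 16.24 rad/s².

α ≈ 16.2 rad/s², counterclockwise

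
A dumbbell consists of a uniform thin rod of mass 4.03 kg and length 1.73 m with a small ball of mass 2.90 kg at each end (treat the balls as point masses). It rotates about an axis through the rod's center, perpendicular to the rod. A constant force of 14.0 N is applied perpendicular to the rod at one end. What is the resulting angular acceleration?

I_rod = (1/12)ML² = (1/12)(4.03)(1.73)² = 1.005 kg·m².
I_balls = 2·m·(L/2)² = 2(2.90)(0.8650)² = 4.340 kg·m².
Total I = 5.345 kg·m².
τ = F·(L/2) = (14.0)(0.865) = 12.11 N·m.
α = τ/I = 12.11/5.345 = 2.266 rad/s².

α ≈ 2.27 rad/s²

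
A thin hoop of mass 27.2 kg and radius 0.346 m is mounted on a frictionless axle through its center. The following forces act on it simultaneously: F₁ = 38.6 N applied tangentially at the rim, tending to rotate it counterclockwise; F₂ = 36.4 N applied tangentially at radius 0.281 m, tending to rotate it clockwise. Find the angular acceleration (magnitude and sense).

α ≈ 0.960 rad/s², counterclockwise

I = MR² = (27.2)(0.346)² = 3.256 kg·m².
Taking counterclockwise as positive: τ₁ = +(38.6)(0.346) = +13.36 N·m; τ₂ = −(36.4)(0.281) = −10.23 N·m.
Net torque τ = 3.127 N·m.
α = τ/I = 3.127/3.256 = 0.9604 rad/s².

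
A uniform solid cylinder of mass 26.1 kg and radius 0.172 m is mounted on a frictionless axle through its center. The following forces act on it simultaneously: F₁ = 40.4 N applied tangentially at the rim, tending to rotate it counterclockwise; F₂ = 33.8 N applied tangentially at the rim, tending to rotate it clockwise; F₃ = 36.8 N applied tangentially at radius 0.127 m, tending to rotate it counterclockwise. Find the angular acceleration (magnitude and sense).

I = ½MR² = (1/2)(26.1)(0.172)² = 0.3861 kg·m².
Taking counterclockwise as positive: τ₁ = +(40.4)(0.172) = +6.949 N·m; τ₂ = −(33.8)(0.172) = −5.814 N·m; τ₃ = +(36.8)(0.127) = +4.674 N·m.
Net torque τ = 5.809 N·m.
α = τ/I = 5.809/0.3861 = 15.05 rad/s².

α ≈ 15.0 rad/s², counterclockwise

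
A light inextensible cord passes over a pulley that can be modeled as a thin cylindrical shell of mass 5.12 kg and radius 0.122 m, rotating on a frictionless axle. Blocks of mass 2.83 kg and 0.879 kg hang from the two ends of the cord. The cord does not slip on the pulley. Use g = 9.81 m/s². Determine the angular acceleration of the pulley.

I = MR² = (5.12)(0.122)² = 0.07621 kg·m².
Heavier block: m₁g − T₁ = m₁a. Lighter block: T₂ − m₂g = m₂a.
Pulley: (T₁ − T₂)R = Iα = I(a/R), so T₁ − T₂ = (I/R²)a = 1·M_p a = 5.120·a.
Adding the three: (m₁ − m₂)g = (m₁ + m₂ + 5.120)a, so a = (2.83 − 0.879)(9.81)/(2.83 + 0.879 + 5.120) = 2.168 m/s².
α = a/R = 2.168/0.122 = 17.77 rad/s².

α ≈ 17.8 rad/s²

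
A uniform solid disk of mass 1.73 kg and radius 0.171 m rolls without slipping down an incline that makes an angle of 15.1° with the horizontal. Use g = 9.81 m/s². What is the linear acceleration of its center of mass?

a ≈ 1.70 m/s²

Translation along the incline: Mg sinθ − f = Ma.
Rotation about the center: fR = Iα with I = ½MR². No-slip gives a = αR, so f = (I/R²)a = (1/2)M a.
Substituting: Mg sinθ = (1 + 0.5000)Ma, so a = g sinθ/(1 + 0.5000) = (9.81) sin 15.1° / 1.500 = 1.704 m/s².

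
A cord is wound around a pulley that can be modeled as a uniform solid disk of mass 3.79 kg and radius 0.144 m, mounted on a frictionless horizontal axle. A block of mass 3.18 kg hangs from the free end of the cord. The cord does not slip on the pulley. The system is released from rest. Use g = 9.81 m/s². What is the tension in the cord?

T ≈ 11.6 N

I = ½MR² = (1/2)(3.79)(0.144)² = 0.03929 kg·m².
Block: mg − T = ma. Pulley: TR = Iα. No-slip: a = αR, so T = (I/R²)a = 1.895·a.
Then mg = (m + 1.895)a, so a = (3.18)(9.81)/(3.18 + 1.895) = 6.147 m/s².
T = 1.895·a = 11.65 N.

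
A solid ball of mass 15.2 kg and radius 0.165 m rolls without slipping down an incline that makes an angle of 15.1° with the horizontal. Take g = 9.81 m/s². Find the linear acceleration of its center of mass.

a ≈ 1.83 m/s²

Translation along the incline: Mg sinθ − f = Ma.
Rotation about the center: fR = Iα with I = (2/5)MR². No-slip gives a = αR, so f = (I/R²)a = (2/5)M a.
Substituting: Mg sinθ = (1 + 0.4000)Ma, so a = g sinθ/(1 + 0.4000) = (9.81) sin 15.1° / 1.400 = 1.825 m/s².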